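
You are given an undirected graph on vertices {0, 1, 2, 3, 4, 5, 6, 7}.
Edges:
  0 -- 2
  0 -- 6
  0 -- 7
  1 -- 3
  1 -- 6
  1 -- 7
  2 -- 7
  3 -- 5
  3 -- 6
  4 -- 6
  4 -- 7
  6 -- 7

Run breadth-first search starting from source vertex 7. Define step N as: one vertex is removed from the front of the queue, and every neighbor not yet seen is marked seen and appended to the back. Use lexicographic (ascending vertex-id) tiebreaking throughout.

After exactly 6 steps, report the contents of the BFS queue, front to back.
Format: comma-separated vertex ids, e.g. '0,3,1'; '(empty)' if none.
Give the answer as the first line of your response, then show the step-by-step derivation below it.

3

step 1: dequeue 7; queue=[0,1,2,4,6]; order=7
step 2: dequeue 0; queue=[1,2,4,6]; order=7,0
step 3: dequeue 1; queue=[2,4,6,3]; order=7,0,1
step 4: dequeue 2; queue=[4,6,3]; order=7,0,1,2
step 5: dequeue 4; queue=[6,3]; order=7,0,1,2,4
step 6: dequeue 6; queue=[3]; order=7,0,1,2,4,6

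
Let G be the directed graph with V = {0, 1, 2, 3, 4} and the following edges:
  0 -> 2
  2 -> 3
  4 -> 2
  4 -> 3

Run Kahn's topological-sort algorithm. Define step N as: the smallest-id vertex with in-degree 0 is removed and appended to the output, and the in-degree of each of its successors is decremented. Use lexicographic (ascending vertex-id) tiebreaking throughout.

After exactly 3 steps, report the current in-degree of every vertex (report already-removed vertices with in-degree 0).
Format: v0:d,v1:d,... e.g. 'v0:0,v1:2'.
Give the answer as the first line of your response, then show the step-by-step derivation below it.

v0:0,v1:0,v2:0,v3:1,v4:0

step 1: output 0; order=[0]; indeg=(0,0,1,2,0)
step 2: output 1; order=[0,1]; indeg=(0,0,1,2,0)
step 3: output 4; order=[0,1,4]; indeg=(0,0,0,1,0)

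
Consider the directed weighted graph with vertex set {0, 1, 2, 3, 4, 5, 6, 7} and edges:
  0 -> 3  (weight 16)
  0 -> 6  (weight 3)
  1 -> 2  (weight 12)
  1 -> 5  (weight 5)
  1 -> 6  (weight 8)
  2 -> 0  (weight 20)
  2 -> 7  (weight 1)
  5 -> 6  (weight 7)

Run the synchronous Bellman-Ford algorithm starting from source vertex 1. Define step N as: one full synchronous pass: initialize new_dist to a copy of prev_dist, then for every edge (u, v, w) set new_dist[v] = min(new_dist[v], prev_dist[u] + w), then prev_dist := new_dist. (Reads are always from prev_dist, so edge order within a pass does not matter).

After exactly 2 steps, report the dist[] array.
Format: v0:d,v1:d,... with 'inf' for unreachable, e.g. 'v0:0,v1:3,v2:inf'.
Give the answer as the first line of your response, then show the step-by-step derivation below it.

v0:32,v1:0,v2:12,v3:inf,v4:inf,v5:5,v6:8,v7:13

step 1: dist = v0:inf,v1:0,v2:12,v3:inf,v4:inf,v5:5,v6:8,v7:inf
step 2: dist = v0:32,v1:0,v2:12,v3:inf,v4:inf,v5:5,v6:8,v7:13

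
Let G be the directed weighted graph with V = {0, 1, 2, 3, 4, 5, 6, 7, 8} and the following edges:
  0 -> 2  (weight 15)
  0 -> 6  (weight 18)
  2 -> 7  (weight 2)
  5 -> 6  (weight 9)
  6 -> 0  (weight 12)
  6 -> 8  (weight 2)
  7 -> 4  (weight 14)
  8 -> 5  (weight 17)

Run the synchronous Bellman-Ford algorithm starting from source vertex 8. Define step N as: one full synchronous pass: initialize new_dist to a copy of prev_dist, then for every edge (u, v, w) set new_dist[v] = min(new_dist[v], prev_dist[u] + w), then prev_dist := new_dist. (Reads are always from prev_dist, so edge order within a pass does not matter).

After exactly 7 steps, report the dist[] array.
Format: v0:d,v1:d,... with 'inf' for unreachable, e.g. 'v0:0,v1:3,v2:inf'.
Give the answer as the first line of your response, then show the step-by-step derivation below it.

v0:38,v1:inf,v2:53,v3:inf,v4:69,v5:17,v6:26,v7:55,v8:0

step 1: dist = v0:inf,v1:inf,v2:inf,v3:inf,v4:inf,v5:17,v6:inf,v7:inf,v8:0
step 2: dist = v0:inf,v1:inf,v2:inf,v3:inf,v4:inf,v5:17,v6:26,v7:inf,v8:0
step 3: dist = v0:38,v1:inf,v2:inf,v3:inf,v4:inf,v5:17,v6:26,v7:inf,v8:0
step 4: dist = v0:38,v1:inf,v2:53,v3:inf,v4:inf,v5:17,v6:26,v7:inf,v8:0
step 5: dist = v0:38,v1:inf,v2:53,v3:inf,v4:inf,v5:17,v6:26,v7:55,v8:0
step 6: dist = v0:38,v1:inf,v2:53,v3:inf,v4:69,v5:17,v6:26,v7:55,v8:0
step 7: dist = v0:38,v1:inf,v2:53,v3:inf,v4:69,v5:17,v6:26,v7:55,v8:0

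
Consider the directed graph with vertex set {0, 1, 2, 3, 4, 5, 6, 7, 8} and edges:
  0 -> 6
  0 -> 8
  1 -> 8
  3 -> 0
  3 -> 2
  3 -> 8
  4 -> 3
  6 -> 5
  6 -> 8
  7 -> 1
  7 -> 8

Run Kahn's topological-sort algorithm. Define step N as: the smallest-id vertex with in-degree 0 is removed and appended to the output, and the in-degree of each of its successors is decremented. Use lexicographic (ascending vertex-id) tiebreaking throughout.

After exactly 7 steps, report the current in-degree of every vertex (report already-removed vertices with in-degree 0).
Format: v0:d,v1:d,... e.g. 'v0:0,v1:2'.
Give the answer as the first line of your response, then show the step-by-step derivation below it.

v0:0,v1:0,v2:0,v3:0,v4:0,v5:0,v6:0,v7:0,v8:1

step 1: output 4; order=[4]; indeg=(1,1,1,0,0,1,1,0,5)
step 2: output 3; order=[4,3]; indeg=(0,1,0,0,0,1,1,0,4)
step 3: output 0; order=[4,3,0]; indeg=(0,1,0,0,0,1,0,0,3)
step 4: output 2; order=[4,3,0,2]; indeg=(0,1,0,0,0,1,0,0,3)
step 5: output 6; order=[4,3,0,2,6]; indeg=(0,1,0,0,0,0,0,0,2)
step 6: output 5; order=[4,3,0,2,6,5]; indeg=(0,1,0,0,0,0,0,0,2)
step 7: output 7; order=[4,3,0,2,6,5,7]; indeg=(0,0,0,0,0,0,0,0,1)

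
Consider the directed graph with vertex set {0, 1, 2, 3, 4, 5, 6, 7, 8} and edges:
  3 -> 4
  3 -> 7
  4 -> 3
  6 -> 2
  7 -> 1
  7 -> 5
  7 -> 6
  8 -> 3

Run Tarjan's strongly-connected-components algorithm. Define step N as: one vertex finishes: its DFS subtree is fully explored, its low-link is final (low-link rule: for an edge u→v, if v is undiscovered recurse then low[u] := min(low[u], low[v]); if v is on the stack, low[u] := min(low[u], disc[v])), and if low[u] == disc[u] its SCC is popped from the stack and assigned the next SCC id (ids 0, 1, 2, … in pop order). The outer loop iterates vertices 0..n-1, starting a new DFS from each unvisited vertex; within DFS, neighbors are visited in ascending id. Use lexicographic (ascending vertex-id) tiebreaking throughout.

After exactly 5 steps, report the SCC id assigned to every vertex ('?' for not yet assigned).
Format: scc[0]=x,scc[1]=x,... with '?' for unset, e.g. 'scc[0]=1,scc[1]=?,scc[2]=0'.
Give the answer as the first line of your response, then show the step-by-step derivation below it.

scc[0]=0,scc[1]=1,scc[2]=2,scc[3]=?,scc[4]=?,scc[5]=3,scc[6]=?,scc[7]=?,scc[8]=?

step 1: low=(low[0]=0,low[1]=?,low[2]=?,low[3]=?,low[4]=?,low[5]=?,low[6]=?,low[7]=?,low[8]=?); scc=(scc[0]=0,scc[1]=?,scc[2]=?,scc[3]=?,scc[4]=?,scc[5]=?,scc[6]=?,scc[7]=?,scc[8]=?)
step 2: low=(low[0]=0,low[1]=1,low[2]=?,low[3]=?,low[4]=?,low[5]=?,low[6]=?,low[7]=?,low[8]=?); scc=(scc[0]=0,scc[1]=1,scc[2]=?,scc[3]=?,scc[4]=?,scc[5]=?,scc[6]=?,scc[7]=?,scc[8]=?)
step 3: low=(low[0]=0,low[1]=1,low[2]=2,low[3]=?,low[4]=?,low[5]=?,low[6]=?,low[7]=?,low[8]=?); scc=(scc[0]=0,scc[1]=1,scc[2]=2,scc[3]=?,scc[4]=?,scc[5]=?,scc[6]=?,scc[7]=?,scc[8]=?)
step 4: low=(low[0]=0,low[1]=1,low[2]=2,low[3]=3,low[4]=3,low[5]=?,low[6]=?,low[7]=?,low[8]=?); scc=(scc[0]=0,scc[1]=1,scc[2]=2,scc[3]=?,scc[4]=?,scc[5]=?,scc[6]=?,scc[7]=?,scc[8]=?)
step 5: low=(low[0]=0,low[1]=1,low[2]=2,low[3]=3,low[4]=3,low[5]=6,low[6]=?,low[7]=5,low[8]=?); scc=(scc[0]=0,scc[1]=1,scc[2]=2,scc[3]=?,scc[4]=?,scc[5]=3,scc[6]=?,scc[7]=?,scc[8]=?)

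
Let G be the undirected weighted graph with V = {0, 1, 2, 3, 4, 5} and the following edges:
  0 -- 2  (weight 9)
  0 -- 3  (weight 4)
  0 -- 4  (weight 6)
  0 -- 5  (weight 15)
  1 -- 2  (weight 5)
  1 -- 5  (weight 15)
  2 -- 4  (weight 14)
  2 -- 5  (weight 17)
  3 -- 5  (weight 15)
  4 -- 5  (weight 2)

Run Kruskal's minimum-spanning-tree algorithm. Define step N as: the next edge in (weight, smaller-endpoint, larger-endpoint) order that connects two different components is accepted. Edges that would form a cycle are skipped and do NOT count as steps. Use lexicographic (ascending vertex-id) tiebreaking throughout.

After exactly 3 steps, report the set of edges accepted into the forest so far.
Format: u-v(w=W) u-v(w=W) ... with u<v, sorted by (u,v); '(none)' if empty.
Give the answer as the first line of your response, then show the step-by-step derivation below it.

0-3(w=4) 1-2(w=5) 4-5(w=2)

step 1: add edge 4-5 (w=2); MST = {4-5(w=2)}
step 2: add edge 0-3 (w=4); MST = {0-3(w=4) 4-5(w=2)}
step 3: add edge 1-2 (w=5); MST = {0-3(w=4) 1-2(w=5) 4-5(w=2)}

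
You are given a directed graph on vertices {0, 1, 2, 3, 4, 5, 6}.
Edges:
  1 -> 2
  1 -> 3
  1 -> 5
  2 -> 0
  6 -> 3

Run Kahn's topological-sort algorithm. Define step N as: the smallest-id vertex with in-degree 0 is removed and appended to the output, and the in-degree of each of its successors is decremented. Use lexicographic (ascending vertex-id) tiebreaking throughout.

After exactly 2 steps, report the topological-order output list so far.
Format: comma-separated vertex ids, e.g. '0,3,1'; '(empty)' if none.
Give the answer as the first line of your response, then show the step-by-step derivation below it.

1,2

step 1: output 1; order=[1]; indeg=(1,0,0,1,0,0,0)
step 2: output 2; order=[1,2]; indeg=(0,0,0,1,0,0,0)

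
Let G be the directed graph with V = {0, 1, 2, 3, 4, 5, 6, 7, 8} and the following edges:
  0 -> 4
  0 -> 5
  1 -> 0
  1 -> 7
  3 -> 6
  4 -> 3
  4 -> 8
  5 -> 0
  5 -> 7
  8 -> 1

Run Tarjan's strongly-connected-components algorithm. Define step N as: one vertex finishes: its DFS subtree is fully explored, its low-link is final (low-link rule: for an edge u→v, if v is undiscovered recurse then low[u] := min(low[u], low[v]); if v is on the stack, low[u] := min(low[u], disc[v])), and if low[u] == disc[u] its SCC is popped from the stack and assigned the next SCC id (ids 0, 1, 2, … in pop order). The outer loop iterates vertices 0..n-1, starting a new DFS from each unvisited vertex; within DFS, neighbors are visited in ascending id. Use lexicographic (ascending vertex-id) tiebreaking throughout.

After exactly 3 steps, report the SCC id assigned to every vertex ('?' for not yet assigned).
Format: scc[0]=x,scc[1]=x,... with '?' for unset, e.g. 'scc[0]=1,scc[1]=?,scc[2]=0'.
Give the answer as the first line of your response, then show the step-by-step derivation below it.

scc[0]=?,scc[1]=?,scc[2]=?,scc[3]=1,scc[4]=?,scc[5]=?,scc[6]=0,scc[7]=2,scc[8]=?

step 1: low=(low[0]=0,low[1]=?,low[2]=?,low[3]=2,low[4]=1,low[5]=?,low[6]=3,low[7]=?,low[8]=?); scc=(scc[0]=?,scc[1]=?,scc[2]=?,scc[3]=?,scc[4]=?,scc[5]=?,scc[6]=0,scc[7]=?,scc[8]=?)
step 2: low=(low[0]=0,low[1]=?,low[2]=?,low[3]=2,low[4]=1,low[5]=?,low[6]=3,low[7]=?,low[8]=?); scc=(scc[0]=?,scc[1]=?,scc[2]=?,scc[3]=1,scc[4]=?,scc[5]=?,scc[6]=0,scc[7]=?,scc[8]=?)
step 3: low=(low[0]=0,low[1]=0,low[2]=?,low[3]=2,low[4]=1,low[5]=?,low[6]=3,low[7]=6,low[8]=4); scc=(scc[0]=?,scc[1]=?,scc[2]=?,scc[3]=1,scc[4]=?,scc[5]=?,scc[6]=0,scc[7]=2,scc[8]=?)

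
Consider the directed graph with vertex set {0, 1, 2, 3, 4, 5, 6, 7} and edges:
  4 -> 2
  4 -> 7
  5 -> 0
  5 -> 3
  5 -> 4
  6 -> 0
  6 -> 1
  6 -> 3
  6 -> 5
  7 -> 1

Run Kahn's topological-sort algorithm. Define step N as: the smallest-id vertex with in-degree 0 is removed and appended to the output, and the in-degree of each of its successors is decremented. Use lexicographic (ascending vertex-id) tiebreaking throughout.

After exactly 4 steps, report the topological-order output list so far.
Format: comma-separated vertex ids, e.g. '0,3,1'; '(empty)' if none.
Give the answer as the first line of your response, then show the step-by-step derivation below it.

6,5,0,3

step 1: output 6; order=[6]; indeg=(1,1,1,1,1,0,0,1)
step 2: output 5; order=[6,5]; indeg=(0,1,1,0,0,0,0,1)
step 3: output 0; order=[6,5,0]; indeg=(0,1,1,0,0,0,0,1)
step 4: output 3; order=[6,5,0,3]; indeg=(0,1,1,0,0,0,0,1)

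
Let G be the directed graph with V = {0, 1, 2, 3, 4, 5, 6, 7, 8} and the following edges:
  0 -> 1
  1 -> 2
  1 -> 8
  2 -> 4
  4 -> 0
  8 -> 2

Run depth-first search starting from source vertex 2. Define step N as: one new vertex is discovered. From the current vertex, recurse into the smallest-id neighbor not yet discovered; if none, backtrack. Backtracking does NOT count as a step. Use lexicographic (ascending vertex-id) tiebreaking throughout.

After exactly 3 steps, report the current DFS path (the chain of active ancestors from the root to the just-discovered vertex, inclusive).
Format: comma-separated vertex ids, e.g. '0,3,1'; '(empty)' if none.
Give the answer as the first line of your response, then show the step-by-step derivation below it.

2,4,0

step 1: discover 2; path=2; order=2
step 2: discover 4; path=2>4; order=2,4
step 3: discover 0; path=2>4>0; order=2,4,0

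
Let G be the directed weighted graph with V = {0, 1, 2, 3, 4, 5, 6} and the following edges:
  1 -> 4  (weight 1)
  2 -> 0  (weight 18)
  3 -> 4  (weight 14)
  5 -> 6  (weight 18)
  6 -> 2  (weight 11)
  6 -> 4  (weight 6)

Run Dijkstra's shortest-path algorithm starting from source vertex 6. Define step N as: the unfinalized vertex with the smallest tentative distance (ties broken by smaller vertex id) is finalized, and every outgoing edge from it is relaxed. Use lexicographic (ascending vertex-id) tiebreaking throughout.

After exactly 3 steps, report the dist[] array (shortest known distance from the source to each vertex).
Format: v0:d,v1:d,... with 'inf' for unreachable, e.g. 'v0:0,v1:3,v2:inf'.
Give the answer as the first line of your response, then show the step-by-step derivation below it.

v0:29,v1:inf,v2:11,v3:inf,v4:6,v5:inf,v6:0

step 1: dist = v0:inf,v1:inf,v2:11,v3:inf,v4:6,v5:inf,v6:0
step 2: dist = v0:inf,v1:inf,v2:11,v3:inf,v4:6,v5:inf,v6:0
step 3: dist = v0:29,v1:inf,v2:11,v3:inf,v4:6,v5:inf,v6:0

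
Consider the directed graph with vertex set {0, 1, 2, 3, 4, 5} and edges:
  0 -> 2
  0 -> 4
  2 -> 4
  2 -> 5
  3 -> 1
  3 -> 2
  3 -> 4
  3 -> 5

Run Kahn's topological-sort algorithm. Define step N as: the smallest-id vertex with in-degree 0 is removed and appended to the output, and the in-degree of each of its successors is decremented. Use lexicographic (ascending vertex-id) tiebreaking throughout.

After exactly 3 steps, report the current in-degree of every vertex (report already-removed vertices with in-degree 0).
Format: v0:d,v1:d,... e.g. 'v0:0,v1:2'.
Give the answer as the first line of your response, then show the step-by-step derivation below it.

v0:0,v1:0,v2:0,v3:0,v4:1,v5:1

step 1: output 0; order=[0]; indeg=(0,1,1,0,2,2)
step 2: output 3; order=[0,3]; indeg=(0,0,0,0,1,1)
step 3: output 1; order=[0,3,1]; indeg=(0,0,0,0,1,1)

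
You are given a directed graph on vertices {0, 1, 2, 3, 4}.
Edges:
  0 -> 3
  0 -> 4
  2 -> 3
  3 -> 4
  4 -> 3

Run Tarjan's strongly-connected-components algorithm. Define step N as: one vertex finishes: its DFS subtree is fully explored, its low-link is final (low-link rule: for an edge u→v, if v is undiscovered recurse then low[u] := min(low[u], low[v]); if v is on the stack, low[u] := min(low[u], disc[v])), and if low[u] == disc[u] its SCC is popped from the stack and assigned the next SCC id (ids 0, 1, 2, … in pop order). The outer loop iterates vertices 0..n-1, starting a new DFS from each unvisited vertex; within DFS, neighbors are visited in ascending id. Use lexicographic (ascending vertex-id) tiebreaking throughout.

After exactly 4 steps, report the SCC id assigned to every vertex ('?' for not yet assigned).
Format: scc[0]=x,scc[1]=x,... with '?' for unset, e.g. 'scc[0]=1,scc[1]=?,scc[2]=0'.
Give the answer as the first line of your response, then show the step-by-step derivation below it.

scc[0]=1,scc[1]=2,scc[2]=?,scc[3]=0,scc[4]=0

step 1: low=(low[0]=0,low[1]=?,low[2]=?,low[3]=1,low[4]=1); scc=(scc[0]=?,scc[1]=?,scc[2]=?,scc[3]=?,scc[4]=?)
step 2: low=(low[0]=0,low[1]=?,low[2]=?,low[3]=1,low[4]=1); scc=(scc[0]=?,scc[1]=?,scc[2]=?,scc[3]=0,scc[4]=0)
step 3: low=(low[0]=0,low[1]=?,low[2]=?,low[3]=1,low[4]=1); scc=(scc[0]=1,scc[1]=?,scc[2]=?,scc[3]=0,scc[4]=0)
step 4: low=(low[0]=0,low[1]=3,low[2]=?,low[3]=1,low[4]=1); scc=(scc[0]=1,scc[1]=2,scc[2]=?,scc[3]=0,scc[4]=0)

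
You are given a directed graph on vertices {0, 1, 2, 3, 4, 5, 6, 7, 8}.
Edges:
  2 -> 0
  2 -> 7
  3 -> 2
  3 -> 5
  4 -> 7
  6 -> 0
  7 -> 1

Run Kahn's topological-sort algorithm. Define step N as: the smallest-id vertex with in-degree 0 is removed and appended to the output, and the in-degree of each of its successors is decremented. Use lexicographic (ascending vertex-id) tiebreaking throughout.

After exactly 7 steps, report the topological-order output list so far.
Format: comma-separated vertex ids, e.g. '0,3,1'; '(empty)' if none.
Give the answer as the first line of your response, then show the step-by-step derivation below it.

3,2,4,5,6,0,7

step 1: output 3; order=[3]; indeg=(2,1,0,0,0,0,0,2,0)
step 2: output 2; order=[3,2]; indeg=(1,1,0,0,0,0,0,1,0)
step 3: output 4; order=[3,2,4]; indeg=(1,1,0,0,0,0,0,0,0)
step 4: output 5; order=[3,2,4,5]; indeg=(1,1,0,0,0,0,0,0,0)
step 5: output 6; order=[3,2,4,5,6]; indeg=(0,1,0,0,0,0,0,0,0)
step 6: output 0; order=[3,2,4,5,6,0]; indeg=(0,1,0,0,0,0,0,0,0)
step 7: output 7; order=[3,2,4,5,6,0,7]; indeg=(0,0,0,0,0,0,0,0,0)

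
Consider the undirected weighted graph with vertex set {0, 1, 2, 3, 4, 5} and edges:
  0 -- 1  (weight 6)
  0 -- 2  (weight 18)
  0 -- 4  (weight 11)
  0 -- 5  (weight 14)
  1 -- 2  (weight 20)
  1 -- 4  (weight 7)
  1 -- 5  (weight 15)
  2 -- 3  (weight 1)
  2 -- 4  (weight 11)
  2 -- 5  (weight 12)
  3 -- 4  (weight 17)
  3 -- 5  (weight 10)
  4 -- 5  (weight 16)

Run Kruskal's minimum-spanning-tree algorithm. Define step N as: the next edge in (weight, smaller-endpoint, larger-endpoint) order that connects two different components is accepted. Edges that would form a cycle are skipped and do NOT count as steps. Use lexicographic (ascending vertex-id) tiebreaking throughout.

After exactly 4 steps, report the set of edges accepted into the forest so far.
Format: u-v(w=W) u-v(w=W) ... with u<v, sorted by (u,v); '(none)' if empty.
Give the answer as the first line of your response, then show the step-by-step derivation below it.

0-1(w=6) 1-4(w=7) 2-3(w=1) 3-5(w=10)

step 1: add edge 2-3 (w=1); MST = {2-3(w=1)}
step 2: add edge 0-1 (w=6); MST = {0-1(w=6) 2-3(w=1)}
step 3: add edge 1-4 (w=7); MST = {0-1(w=6) 1-4(w=7) 2-3(w=1)}
step 4: add edge 3-5 (w=10); MST = {0-1(w=6) 1-4(w=7) 2-3(w=1) 3-5(w=10)}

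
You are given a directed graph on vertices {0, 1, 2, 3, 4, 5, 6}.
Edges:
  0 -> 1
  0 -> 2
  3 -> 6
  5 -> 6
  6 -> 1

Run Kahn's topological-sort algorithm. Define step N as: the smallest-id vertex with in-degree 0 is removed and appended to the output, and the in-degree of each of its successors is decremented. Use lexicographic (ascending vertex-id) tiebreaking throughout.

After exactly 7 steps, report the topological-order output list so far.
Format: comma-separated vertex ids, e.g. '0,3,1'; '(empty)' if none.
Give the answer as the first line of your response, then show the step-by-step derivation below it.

0,2,3,4,5,6,1

step 1: output 0; order=[0]; indeg=(0,1,0,0,0,0,2)
step 2: output 2; order=[0,2]; indeg=(0,1,0,0,0,0,2)
step 3: output 3; order=[0,2,3]; indeg=(0,1,0,0,0,0,1)
step 4: output 4; order=[0,2,3,4]; indeg=(0,1,0,0,0,0,1)
step 5: output 5; order=[0,2,3,4,5]; indeg=(0,1,0,0,0,0,0)
step 6: output 6; order=[0,2,3,4,5,6]; indeg=(0,0,0,0,0,0,0)
step 7: output 1; order=[0,2,3,4,5,6,1]; indeg=(0,0,0,0,0,0,0)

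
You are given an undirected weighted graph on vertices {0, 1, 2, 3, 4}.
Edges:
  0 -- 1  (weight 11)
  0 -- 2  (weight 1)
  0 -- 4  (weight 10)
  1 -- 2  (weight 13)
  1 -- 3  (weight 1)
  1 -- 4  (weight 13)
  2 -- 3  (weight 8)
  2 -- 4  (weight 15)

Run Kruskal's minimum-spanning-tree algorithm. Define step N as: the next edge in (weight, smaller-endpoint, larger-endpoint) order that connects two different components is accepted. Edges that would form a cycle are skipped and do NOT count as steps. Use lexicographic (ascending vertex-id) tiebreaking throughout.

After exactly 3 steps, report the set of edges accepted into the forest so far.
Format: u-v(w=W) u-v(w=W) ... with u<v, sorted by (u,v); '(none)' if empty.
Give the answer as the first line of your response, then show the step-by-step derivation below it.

0-2(w=1) 1-3(w=1) 2-3(w=8)

step 1: add edge 0-2 (w=1); MST = {0-2(w=1)}
step 2: add edge 1-3 (w=1); MST = {0-2(w=1) 1-3(w=1)}
step 3: add edge 2-3 (w=8); MST = {0-2(w=1) 1-3(w=1) 2-3(w=8)}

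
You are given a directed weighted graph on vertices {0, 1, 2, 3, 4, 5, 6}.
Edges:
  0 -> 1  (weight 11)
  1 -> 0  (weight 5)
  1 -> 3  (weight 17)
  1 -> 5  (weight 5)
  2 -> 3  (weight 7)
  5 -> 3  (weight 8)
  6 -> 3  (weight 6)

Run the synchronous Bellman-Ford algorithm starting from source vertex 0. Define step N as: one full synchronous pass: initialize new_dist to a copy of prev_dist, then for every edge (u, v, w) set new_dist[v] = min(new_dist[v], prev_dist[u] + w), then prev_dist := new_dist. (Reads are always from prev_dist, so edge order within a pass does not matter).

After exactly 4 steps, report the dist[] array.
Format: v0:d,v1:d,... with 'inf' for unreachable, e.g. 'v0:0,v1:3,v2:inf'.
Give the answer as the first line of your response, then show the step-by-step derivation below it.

v0:0,v1:11,v2:inf,v3:24,v4:inf,v5:16,v6:inf

step 1: dist = v0:0,v1:11,v2:inf,v3:inf,v4:inf,v5:inf,v6:inf
step 2: dist = v0:0,v1:11,v2:inf,v3:28,v4:inf,v5:16,v6:inf
step 3: dist = v0:0,v1:11,v2:inf,v3:24,v4:inf,v5:16,v6:inf
step 4: dist = v0:0,v1:11,v2:inf,v3:24,v4:inf,v5:16,v6:inf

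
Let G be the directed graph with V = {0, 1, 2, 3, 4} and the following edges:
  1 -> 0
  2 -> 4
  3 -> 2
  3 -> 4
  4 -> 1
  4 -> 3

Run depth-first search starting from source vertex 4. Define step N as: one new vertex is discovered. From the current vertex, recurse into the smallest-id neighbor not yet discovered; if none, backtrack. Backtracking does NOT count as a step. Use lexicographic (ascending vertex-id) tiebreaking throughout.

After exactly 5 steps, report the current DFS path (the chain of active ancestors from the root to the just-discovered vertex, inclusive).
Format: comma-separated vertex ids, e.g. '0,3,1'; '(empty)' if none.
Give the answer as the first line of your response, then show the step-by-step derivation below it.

4,3,2

step 1: discover 4; path=4; order=4
step 2: discover 1; path=4>1; order=4,1
step 3: discover 0; path=4>1>0; order=4,1,0
step 4: discover 3; path=4>3; order=4,1,0,3
step 5: discover 2; path=4>3>2; order=4,1,0,3,2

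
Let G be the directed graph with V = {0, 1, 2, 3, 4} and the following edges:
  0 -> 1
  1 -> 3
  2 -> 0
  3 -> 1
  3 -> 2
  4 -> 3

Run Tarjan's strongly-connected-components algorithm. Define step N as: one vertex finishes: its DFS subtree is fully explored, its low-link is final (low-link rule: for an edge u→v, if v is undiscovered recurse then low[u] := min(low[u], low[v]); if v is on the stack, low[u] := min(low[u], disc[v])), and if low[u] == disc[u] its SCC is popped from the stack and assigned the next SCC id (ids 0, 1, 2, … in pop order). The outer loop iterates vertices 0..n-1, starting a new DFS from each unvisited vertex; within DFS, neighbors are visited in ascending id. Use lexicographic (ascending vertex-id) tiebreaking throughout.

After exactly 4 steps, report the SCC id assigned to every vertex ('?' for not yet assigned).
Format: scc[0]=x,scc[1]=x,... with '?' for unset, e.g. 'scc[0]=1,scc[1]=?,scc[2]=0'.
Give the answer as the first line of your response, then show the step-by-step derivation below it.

scc[0]=0,scc[1]=0,scc[2]=0,scc[3]=0,scc[4]=?

step 1: low=(low[0]=0,low[1]=1,low[2]=0,low[3]=1,low[4]=?); scc=(scc[0]=?,scc[1]=?,scc[2]=?,scc[3]=?,scc[4]=?)
step 2: low=(low[0]=0,low[1]=1,low[2]=0,low[3]=0,low[4]=?); scc=(scc[0]=?,scc[1]=?,scc[2]=?,scc[3]=?,scc[4]=?)
step 3: low=(low[0]=0,low[1]=0,low[2]=0,low[3]=0,low[4]=?); scc=(scc[0]=?,scc[1]=?,scc[2]=?,scc[3]=?,scc[4]=?)
step 4: low=(low[0]=0,low[1]=0,low[2]=0,low[3]=0,low[4]=?); scc=(scc[0]=0,scc[1]=0,scc[2]=0,scc[3]=0,scc[4]=?)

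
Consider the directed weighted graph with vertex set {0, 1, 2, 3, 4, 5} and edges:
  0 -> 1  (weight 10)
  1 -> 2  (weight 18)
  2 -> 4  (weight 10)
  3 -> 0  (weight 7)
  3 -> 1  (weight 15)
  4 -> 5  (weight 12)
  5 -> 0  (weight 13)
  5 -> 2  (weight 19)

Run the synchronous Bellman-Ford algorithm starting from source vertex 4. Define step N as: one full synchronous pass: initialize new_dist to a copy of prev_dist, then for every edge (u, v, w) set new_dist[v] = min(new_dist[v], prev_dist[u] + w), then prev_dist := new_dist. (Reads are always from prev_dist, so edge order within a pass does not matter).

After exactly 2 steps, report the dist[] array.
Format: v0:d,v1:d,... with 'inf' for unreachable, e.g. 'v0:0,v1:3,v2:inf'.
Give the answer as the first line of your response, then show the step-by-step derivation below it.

v0:25,v1:inf,v2:31,v3:inf,v4:0,v5:12

step 1: dist = v0:inf,v1:inf,v2:inf,v3:inf,v4:0,v5:12
step 2: dist = v0:25,v1:inf,v2:31,v3:inf,v4:0,v5:12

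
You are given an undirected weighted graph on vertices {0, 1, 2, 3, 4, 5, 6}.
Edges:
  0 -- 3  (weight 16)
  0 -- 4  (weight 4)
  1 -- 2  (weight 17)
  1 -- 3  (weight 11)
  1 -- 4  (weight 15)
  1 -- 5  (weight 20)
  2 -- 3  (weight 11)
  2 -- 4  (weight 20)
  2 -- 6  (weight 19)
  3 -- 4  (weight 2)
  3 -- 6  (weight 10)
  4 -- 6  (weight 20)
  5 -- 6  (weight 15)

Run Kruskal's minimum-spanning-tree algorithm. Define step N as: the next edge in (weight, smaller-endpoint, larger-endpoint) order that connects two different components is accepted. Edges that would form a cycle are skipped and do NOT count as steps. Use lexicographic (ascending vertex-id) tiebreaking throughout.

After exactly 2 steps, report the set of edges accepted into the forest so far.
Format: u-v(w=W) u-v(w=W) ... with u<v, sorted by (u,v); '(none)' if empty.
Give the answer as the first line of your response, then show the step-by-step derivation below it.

0-4(w=4) 3-4(w=2)

step 1: add edge 3-4 (w=2); MST = {3-4(w=2)}
step 2: add edge 0-4 (w=4); MST = {0-4(w=4) 3-4(w=2)}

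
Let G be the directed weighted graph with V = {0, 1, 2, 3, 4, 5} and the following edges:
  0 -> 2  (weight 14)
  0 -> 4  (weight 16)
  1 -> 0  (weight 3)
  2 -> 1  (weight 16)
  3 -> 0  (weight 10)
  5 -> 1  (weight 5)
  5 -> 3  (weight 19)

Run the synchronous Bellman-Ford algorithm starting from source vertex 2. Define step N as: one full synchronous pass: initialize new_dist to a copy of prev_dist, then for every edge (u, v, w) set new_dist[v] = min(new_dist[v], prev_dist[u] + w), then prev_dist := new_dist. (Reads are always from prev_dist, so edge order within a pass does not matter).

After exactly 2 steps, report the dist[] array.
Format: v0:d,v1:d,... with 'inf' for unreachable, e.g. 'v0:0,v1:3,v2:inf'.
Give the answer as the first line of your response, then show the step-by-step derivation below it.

v0:19,v1:16,v2:0,v3:inf,v4:inf,v5:inf

step 1: dist = v0:inf,v1:16,v2:0,v3:inf,v4:inf,v5:inf
step 2: dist = v0:19,v1:16,v2:0,v3:inf,v4:inf,v5:inf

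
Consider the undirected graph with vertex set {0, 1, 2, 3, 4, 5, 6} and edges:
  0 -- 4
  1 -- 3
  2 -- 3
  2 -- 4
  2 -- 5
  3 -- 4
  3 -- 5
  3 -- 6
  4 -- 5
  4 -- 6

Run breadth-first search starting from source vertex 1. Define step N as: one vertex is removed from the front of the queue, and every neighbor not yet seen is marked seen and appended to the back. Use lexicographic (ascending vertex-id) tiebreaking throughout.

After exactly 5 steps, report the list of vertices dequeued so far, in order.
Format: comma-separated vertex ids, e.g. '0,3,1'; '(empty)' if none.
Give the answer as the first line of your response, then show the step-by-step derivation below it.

1,3,2,4,5

step 1: dequeue 1; queue=[3]; order=1
step 2: dequeue 3; queue=[2,4,5,6]; order=1,3
step 3: dequeue 2; queue=[4,5,6]; order=1,3,2
step 4: dequeue 4; queue=[5,6,0]; order=1,3,2,4
step 5: dequeue 5; queue=[6,0]; order=1,3,2,4,5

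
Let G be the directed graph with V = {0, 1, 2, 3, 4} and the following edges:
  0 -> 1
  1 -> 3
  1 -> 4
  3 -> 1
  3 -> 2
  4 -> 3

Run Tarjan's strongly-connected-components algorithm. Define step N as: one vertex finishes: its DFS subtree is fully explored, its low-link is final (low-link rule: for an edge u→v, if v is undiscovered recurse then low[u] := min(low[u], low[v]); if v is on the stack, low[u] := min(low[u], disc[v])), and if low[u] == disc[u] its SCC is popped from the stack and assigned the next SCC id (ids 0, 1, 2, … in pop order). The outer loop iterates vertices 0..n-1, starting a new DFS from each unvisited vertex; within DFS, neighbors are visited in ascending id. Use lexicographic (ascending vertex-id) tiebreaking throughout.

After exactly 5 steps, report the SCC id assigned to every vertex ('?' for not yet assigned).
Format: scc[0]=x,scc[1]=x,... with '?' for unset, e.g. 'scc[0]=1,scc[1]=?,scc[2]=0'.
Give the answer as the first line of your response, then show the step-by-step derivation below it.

scc[0]=2,scc[1]=1,scc[2]=0,scc[3]=1,scc[4]=1

step 1: low=(low[0]=0,low[1]=1,low[2]=3,low[3]=1,low[4]=?); scc=(scc[0]=?,scc[1]=?,scc[2]=0,scc[3]=?,scc[4]=?)
step 2: low=(low[0]=0,low[1]=1,low[2]=3,low[3]=1,low[4]=?); scc=(scc[0]=?,scc[1]=?,scc[2]=0,scc[3]=?,scc[4]=?)
step 3: low=(low[0]=0,low[1]=1,low[2]=3,low[3]=1,low[4]=2); scc=(scc[0]=?,scc[1]=?,scc[2]=0,scc[3]=?,scc[4]=?)
step 4: low=(low[0]=0,low[1]=1,low[2]=3,low[3]=1,low[4]=2); scc=(scc[0]=?,scc[1]=1,scc[2]=0,scc[3]=1,scc[4]=1)
step 5: low=(low[0]=0,low[1]=1,low[2]=3,low[3]=1,low[4]=2); scc=(scc[0]=2,scc[1]=1,scc[2]=0,scc[3]=1,scc[4]=1)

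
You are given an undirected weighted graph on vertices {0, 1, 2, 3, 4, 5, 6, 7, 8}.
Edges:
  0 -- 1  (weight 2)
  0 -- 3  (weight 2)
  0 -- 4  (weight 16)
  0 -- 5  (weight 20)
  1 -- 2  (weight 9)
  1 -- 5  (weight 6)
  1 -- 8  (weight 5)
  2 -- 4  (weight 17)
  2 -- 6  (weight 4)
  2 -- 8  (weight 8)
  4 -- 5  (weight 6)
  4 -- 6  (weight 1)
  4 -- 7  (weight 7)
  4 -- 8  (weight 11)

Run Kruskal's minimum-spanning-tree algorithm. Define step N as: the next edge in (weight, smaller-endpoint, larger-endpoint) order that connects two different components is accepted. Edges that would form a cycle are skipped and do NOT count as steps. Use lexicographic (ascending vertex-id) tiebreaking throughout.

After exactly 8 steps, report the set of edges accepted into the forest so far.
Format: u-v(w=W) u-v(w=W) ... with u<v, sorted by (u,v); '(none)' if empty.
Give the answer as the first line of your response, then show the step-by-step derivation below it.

0-1(w=2) 0-3(w=2) 1-5(w=6) 1-8(w=5) 2-6(w=4) 4-5(w=6) 4-6(w=1) 4-7(w=7)

step 1: add edge 4-6 (w=1); MST = {4-6(w=1)}
step 2: add edge 0-1 (w=2); MST = {0-1(w=2) 4-6(w=1)}
step 3: add edge 0-3 (w=2); MST = {0-1(w=2) 0-3(w=2) 4-6(w=1)}
step 4: add edge 2-6 (w=4); MST = {0-1(w=2) 0-3(w=2) 2-6(w=4) 4-6(w=1)}
step 5: add edge 1-8 (w=5); MST = {0-1(w=2) 0-3(w=2) 1-8(w=5) 2-6(w=4) 4-6(w=1)}
step 6: add edge 1-5 (w=6); MST = {0-1(w=2) 0-3(w=2) 1-5(w=6) 1-8(w=5) 2-6(w=4) 4-6(w=1)}
step 7: add edge 4-5 (w=6); MST = {0-1(w=2) 0-3(w=2) 1-5(w=6) 1-8(w=5) 2-6(w=4) 4-5(w=6) 4-6(w=1)}
step 8: add edge 4-7 (w=7); MST = {0-1(w=2) 0-3(w=2) 1-5(w=6) 1-8(w=5) 2-6(w=4) 4-5(w=6) 4-6(w=1) 4-7(w=7)}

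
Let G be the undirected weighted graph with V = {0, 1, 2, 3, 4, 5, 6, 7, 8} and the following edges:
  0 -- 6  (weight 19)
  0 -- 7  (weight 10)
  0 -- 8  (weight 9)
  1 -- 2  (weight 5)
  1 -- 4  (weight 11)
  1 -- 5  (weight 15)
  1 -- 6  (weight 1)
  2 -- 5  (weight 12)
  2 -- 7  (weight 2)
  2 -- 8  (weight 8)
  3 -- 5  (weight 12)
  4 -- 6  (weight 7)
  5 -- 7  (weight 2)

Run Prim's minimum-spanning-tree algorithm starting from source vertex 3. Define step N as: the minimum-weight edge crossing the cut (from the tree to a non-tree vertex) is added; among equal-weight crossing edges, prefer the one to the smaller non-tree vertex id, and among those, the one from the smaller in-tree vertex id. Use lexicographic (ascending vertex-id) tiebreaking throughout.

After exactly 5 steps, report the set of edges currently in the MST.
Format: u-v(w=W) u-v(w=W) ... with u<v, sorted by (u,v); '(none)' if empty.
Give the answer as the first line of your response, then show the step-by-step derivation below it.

1-2(w=5) 1-6(w=1) 2-7(w=2) 3-5(w=12) 5-7(w=2)

step 1: add edge 3-5 (w=12); MST = {3-5(w=12)}
step 2: add edge 5-7 (w=2); MST = {3-5(w=12) 5-7(w=2)}
step 3: add edge 2-7 (w=2); MST = {2-7(w=2) 3-5(w=12) 5-7(w=2)}
step 4: add edge 1-2 (w=5); MST = {1-2(w=5) 2-7(w=2) 3-5(w=12) 5-7(w=2)}
step 5: add edge 1-6 (w=1); MST = {1-2(w=5) 1-6(w=1) 2-7(w=2) 3-5(w=12) 5-7(w=2)}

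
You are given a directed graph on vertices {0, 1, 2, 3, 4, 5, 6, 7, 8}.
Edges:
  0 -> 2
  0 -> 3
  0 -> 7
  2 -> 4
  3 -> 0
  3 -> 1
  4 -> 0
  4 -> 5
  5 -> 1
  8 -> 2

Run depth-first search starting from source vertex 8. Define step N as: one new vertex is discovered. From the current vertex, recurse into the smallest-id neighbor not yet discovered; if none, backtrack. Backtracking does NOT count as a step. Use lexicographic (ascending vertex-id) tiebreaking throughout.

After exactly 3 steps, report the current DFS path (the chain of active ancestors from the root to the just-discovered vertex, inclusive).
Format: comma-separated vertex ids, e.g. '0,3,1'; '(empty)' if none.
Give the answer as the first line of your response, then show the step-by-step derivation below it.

8,2,4

step 1: discover 8; path=8; order=8
step 2: discover 2; path=8>2; order=8,2
step 3: discover 4; path=8>2>4; order=8,2,4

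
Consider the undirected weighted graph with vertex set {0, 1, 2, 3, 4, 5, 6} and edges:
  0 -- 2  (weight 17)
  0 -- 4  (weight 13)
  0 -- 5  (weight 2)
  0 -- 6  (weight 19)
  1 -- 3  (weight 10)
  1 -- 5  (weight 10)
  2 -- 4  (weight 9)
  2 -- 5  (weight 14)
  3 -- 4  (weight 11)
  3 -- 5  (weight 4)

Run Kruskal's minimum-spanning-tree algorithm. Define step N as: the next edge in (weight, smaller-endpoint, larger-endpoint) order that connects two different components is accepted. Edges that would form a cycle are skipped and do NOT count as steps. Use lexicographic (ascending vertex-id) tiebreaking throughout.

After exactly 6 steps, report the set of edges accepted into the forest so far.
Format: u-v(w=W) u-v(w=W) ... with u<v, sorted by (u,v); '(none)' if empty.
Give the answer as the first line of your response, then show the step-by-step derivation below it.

0-5(w=2) 0-6(w=19) 1-3(w=10) 2-4(w=9) 3-4(w=11) 3-5(w=4)

step 1: add edge 0-5 (w=2); MST = {0-5(w=2)}
step 2: add edge 3-5 (w=4); MST = {0-5(w=2) 3-5(w=4)}
step 3: add edge 2-4 (w=9); MST = {0-5(w=2) 2-4(w=9) 3-5(w=4)}
step 4: add edge 1-3 (w=10); MST = {0-5(w=2) 1-3(w=10) 2-4(w=9) 3-5(w=4)}
step 5: add edge 3-4 (w=11); MST = {0-5(w=2) 1-3(w=10) 2-4(w=9) 3-4(w=11) 3-5(w=4)}
step 6: add edge 0-6 (w=19); MST = {0-5(w=2) 0-6(w=19) 1-3(w=10) 2-4(w=9) 3-4(w=11) 3-5(w=4)}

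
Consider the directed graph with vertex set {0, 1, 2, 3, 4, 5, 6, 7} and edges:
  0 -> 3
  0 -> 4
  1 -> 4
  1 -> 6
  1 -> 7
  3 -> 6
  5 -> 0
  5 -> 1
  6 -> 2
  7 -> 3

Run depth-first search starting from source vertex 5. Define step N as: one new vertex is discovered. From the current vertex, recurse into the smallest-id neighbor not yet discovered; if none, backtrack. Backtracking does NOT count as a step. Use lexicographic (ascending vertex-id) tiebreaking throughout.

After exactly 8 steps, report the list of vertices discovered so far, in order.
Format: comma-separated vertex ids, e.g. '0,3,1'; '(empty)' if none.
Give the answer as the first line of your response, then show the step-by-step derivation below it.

5,0,3,6,2,4,1,7

step 1: discover 5; path=5; order=5
step 2: discover 0; path=5>0; order=5,0
step 3: discover 3; path=5>0>3; order=5,0,3
step 4: discover 6; path=5>0>3>6; order=5,0,3,6
step 5: discover 2; path=5>0>3>6>2; order=5,0,3,6,2
step 6: discover 4; path=5>0>4; order=5,0,3,6,2,4
step 7: discover 1; path=5>1; order=5,0,3,6,2,4,1
step 8: discover 7; path=5>1>7; order=5,0,3,6,2,4,1,7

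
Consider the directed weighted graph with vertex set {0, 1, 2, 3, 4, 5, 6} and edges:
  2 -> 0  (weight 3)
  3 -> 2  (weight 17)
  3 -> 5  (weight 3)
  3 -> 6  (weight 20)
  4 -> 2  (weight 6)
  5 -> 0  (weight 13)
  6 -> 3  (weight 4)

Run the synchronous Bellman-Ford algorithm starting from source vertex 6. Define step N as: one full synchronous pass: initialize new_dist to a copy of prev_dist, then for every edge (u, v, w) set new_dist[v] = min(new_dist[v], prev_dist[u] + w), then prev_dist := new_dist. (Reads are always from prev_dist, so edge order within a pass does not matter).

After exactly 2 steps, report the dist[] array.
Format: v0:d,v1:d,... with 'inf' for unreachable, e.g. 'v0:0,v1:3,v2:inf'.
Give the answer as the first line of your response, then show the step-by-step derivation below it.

v0:inf,v1:inf,v2:21,v3:4,v4:inf,v5:7,v6:0

step 1: dist = v0:inf,v1:inf,v2:inf,v3:4,v4:inf,v5:inf,v6:0
step 2: dist = v0:inf,v1:inf,v2:21,v3:4,v4:inf,v5:7,v6:0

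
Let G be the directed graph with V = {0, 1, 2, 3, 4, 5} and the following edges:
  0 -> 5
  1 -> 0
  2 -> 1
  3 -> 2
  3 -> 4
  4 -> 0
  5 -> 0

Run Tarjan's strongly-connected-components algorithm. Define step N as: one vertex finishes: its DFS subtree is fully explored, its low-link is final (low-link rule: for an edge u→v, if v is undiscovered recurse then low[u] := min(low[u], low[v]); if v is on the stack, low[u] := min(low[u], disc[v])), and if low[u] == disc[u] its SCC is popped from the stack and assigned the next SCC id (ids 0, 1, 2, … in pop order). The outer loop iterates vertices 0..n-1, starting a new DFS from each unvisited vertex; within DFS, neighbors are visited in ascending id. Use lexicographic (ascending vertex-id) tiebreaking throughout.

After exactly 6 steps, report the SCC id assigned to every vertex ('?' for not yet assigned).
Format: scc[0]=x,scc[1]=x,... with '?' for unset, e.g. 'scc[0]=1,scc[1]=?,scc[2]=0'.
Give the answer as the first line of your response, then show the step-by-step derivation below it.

scc[0]=0,scc[1]=1,scc[2]=2,scc[3]=4,scc[4]=3,scc[5]=0

step 1: low=(low[0]=0,low[1]=?,low[2]=?,low[3]=?,low[4]=?,low[5]=0); scc=(scc[0]=?,scc[1]=?,scc[2]=?,scc[3]=?,scc[4]=?,scc[5]=?)
step 2: low=(low[0]=0,low[1]=?,low[2]=?,low[3]=?,low[4]=?,low[5]=0); scc=(scc[0]=0,scc[1]=?,scc[2]=?,scc[3]=?,scc[4]=?,scc[5]=0)
step 3: low=(low[0]=0,low[1]=2,low[2]=?,low[3]=?,low[4]=?,low[5]=0); scc=(scc[0]=0,scc[1]=1,scc[2]=?,scc[3]=?,scc[4]=?,scc[5]=0)
step 4: low=(low[0]=0,low[1]=2,low[2]=3,low[3]=?,low[4]=?,low[5]=0); scc=(scc[0]=0,scc[1]=1,scc[2]=2,scc[3]=?,scc[4]=?,scc[5]=0)
step 5: low=(low[0]=0,low[1]=2,low[2]=3,low[3]=4,low[4]=5,low[5]=0); scc=(scc[0]=0,scc[1]=1,scc[2]=2,scc[3]=?,scc[4]=3,scc[5]=0)
step 6: low=(low[0]=0,low[1]=2,low[2]=3,low[3]=4,low[4]=5,low[5]=0); scc=(scc[0]=0,scc[1]=1,scc[2]=2,scc[3]=4,scc[4]=3,scc[5]=0)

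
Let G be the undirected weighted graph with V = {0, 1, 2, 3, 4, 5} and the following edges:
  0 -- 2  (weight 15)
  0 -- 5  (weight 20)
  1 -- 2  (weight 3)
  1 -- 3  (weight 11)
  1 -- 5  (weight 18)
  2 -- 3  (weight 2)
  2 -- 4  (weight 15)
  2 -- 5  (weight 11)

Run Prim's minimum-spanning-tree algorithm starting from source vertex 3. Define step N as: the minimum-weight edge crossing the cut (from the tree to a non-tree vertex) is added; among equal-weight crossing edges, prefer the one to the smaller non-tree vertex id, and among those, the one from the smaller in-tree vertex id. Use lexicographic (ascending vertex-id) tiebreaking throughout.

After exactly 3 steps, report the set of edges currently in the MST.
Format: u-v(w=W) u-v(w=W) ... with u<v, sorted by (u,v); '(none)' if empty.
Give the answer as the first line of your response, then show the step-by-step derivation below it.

1-2(w=3) 2-3(w=2) 2-5(w=11)

step 1: add edge 2-3 (w=2); MST = {2-3(w=2)}
step 2: add edge 1-2 (w=3); MST = {1-2(w=3) 2-3(w=2)}
step 3: add edge 2-5 (w=11); MST = {1-2(w=3) 2-3(w=2) 2-5(w=11)}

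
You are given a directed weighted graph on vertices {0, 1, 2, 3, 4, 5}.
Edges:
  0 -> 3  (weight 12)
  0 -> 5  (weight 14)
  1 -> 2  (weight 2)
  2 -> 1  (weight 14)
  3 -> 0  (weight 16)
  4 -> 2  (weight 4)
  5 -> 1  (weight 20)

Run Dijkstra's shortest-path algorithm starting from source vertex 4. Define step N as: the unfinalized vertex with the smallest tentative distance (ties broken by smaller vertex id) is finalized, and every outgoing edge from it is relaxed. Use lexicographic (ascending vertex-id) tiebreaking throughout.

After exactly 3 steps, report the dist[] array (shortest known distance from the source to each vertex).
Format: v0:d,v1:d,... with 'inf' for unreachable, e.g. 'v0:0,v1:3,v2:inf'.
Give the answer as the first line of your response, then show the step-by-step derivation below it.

v0:inf,v1:18,v2:4,v3:inf,v4:0,v5:inf

step 1: dist = v0:inf,v1:inf,v2:4,v3:inf,v4:0,v5:inf
step 2: dist = v0:inf,v1:18,v2:4,v3:inf,v4:0,v5:inf
step 3: dist = v0:inf,v1:18,v2:4,v3:inf,v4:0,v5:inf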